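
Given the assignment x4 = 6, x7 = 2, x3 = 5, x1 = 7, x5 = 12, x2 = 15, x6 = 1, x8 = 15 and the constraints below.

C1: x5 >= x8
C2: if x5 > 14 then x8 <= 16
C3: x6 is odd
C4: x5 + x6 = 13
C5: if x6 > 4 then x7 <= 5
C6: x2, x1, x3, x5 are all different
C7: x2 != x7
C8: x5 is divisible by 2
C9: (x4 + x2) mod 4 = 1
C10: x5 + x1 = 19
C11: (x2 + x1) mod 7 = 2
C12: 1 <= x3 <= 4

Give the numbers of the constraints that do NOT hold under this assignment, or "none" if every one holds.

Constraints 1, 11, 12 are violated.

C1: x5 = 12, x8 = 15; 12 < 15 (want ≥) — violated.
C2: x5 = 12, not > 14; antecedent false, conditional vacuously true — satisfied.
C3: x6 = 1 is odd — satisfied.
C4: x5 + x6 = 12 + 1 = 13 — satisfied.
C5: x6 = 1, not > 4; antecedent false, conditional vacuously true — satisfied.
C6: values 15, 7, 5, 12 are pairwise distinct — satisfied.
C7: x2 = 15, x7 = 2; distinct — satisfied.
C8: 12 / 2 = 6, so 2 divides 12 — satisfied.
C9: x4 + x2 = 21; 21 mod 4 = 1 — satisfied.
C10: x5 + x1 = 12 + 7 = 19 — satisfied.
C11: x2 + x1 = 22; 22 mod 7 = 1, not 2 — violated.
C12: x3 = 5 is outside [1, 4] — violated.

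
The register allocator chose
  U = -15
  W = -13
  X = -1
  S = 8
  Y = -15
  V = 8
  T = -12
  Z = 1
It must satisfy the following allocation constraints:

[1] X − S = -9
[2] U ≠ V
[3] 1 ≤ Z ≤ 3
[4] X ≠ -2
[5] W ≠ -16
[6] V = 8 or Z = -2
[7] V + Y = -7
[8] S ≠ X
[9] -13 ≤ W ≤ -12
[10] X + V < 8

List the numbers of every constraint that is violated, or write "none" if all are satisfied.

[1] X − S = -1 − 8 = -9  OK
[2] U = -15, V = 8; distinct  OK
[3] Z = 1 lies in [1, 3]  OK
[4] X = -1, and -1 ≠ -2  OK
[5] W = -13, and -13 ≠ -16  OK
[6] V = 8 = 8 (first disjunct)  OK
[7] V + Y = 8 + (-15) = -7  OK
[8] S = 8, X = -1; distinct  OK
[9] W = -13 lies in [-13, -12]  OK
[10] X + V = -1 + 8 = 7; 7 < 8  OK

All constraints are satisfied.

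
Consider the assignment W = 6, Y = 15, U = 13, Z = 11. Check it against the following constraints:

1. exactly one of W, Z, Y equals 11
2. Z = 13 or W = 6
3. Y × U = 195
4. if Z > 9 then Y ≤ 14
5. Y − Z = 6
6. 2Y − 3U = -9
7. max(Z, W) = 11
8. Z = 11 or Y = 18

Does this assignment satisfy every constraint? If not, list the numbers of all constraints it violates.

Constraints 4 and 5 do not hold.

1. W=6, Z=11, Y=15; 1 of them equals 11 — holds.
2. Z = 11 ≠ 13, but W = 6 = 6 (second disjunct) — holds.
3. Y × U = 15 × 13 = 195 — holds.
4. Z = 11 > 9, so we need Y ≤ 14; but Y = 15 > 14 — fails.
5. Y − Z = 15 − 11 = 4, not 6 — fails.
6. 2Y − 3U = 2(15) − 3(13) = -9 — holds.
7. max(11, 6) = 11 — holds.
8. Z = 11 = 11 (first disjunct) — holds.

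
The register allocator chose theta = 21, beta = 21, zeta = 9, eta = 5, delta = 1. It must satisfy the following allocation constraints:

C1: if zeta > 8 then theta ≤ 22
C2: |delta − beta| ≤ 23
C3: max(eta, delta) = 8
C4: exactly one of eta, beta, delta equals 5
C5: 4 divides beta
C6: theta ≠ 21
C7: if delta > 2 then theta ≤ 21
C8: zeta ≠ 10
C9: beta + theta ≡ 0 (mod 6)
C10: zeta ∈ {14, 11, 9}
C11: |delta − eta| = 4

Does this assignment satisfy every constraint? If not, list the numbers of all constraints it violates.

C1: zeta = 9 > 8, so we need theta ≤ 22; theta = 21 ≤ 22 — holds.
C2: |1 − 21| = 20; 20 ≤ 23 — holds.
C3: max(5, 1) = 5, not 8 — does not hold.
C4: eta=5, beta=21, delta=1; 1 of them equals 5 — holds.
C5: 21 = 4×5 + 1, so 4 does not divide 21 — does not hold.
C6: theta = 21, but 21 is required to differ — does not hold.
C7: delta = 1, not > 2; antecedent false, conditional vacuously true — holds.
C8: zeta = 9, and 9 ≠ 10 — holds.
C9: beta + theta = 42; 42 mod 6 = 0 — holds.
C10: zeta = 9 is in {14, 11, 9} — holds.
C11: |1 − 5| = 4 — holds.

The assignment fails constraints 3, 5, 6.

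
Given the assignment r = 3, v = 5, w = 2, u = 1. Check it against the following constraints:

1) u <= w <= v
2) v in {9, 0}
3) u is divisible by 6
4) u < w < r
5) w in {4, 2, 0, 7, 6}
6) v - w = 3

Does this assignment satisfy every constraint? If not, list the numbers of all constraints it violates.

1) values 1 <= 2 <= 5 — holds.
2) v = 5 is not in {9, 0} — does not hold.
3) 1 = 6*0 + 1, so 6 does not divide 1 — does not hold.
4) values 1 < 2 < 3 — holds.
5) w = 2 is in {4, 2, 0, 7, 6} — holds.
6) v - w = 5 - 2 = 3 — holds.

The assignment fails constraints 2, 3.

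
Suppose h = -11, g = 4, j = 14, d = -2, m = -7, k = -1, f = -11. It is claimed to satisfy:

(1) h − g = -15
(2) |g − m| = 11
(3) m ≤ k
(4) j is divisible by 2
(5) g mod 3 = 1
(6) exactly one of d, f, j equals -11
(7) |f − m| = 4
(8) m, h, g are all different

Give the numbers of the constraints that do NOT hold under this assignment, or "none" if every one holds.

(1) h − g = -11 − 4 = -15 — holds.
(2) |4 − (-7)| = 11 — holds.
(3) m = -7, k = -1; -7 ≤ -1 — holds.
(4) 14 / 2 = 7, so 2 divides 14 — holds.
(5) 4 mod 3 = 1 — holds.
(6) d=-2, f=-11, j=14; 1 of them equals -11 — holds.
(7) |-11 − (-7)| = 4 — holds.
(8) values -7, -11, 4 are pairwise distinct — holds.

Yes — all constraints hold.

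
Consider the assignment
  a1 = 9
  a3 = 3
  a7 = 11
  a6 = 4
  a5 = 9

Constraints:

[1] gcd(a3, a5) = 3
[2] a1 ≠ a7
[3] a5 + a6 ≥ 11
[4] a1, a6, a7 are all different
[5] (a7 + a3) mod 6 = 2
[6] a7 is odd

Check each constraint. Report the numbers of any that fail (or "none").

Yes — all constraints hold.

[1] gcd(3, 9) = 3  ✔
[2] a1 = 9, a7 = 11; distinct  ✔
[3] a5 + a6 = 9 + 4 = 13; 13 ≥ 11  ✔
[4] values 9, 4, 11 are pairwise distinct  ✔
[5] a7 + a3 = 14; 14 mod 6 = 2  ✔
[6] a7 = 11 is odd  ✔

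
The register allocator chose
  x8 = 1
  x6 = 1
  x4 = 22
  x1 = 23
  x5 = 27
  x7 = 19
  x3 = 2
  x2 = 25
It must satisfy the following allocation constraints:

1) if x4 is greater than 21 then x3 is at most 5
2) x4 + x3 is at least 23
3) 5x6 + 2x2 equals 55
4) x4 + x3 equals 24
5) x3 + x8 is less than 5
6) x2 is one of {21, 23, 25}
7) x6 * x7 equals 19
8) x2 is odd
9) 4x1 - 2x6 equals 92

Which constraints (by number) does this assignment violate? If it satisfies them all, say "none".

Constraint 9 does not hold.

1) x4 = 22 > 21, so we need x3 ≤ 5; x3 = 2 ≤ 5  ✔
2) x4 + x3 = 22 + 2 = 24; 24 ≥ 23  ✔
3) 5x6 + 2x2 = 5(1) + 2(25) = 55  ✔
4) x4 + x3 = 22 + 2 = 24  ✔
5) x3 + x8 = 2 + 1 = 3; 3 < 5  ✔
6) x2 = 25 is in {21, 23, 25}  ✔
7) x6 * x7 = 1 * 19 = 19  ✔
8) x2 = 25 is odd  ✔
9) 4x1 - 2x6 = 4(23) - 2(1) = 90, not 92  ✘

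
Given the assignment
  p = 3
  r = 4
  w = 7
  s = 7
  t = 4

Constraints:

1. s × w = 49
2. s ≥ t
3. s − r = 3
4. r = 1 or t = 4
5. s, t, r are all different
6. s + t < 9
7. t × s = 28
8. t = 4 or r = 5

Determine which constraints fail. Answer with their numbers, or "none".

No — constraints 5, 6 are not satisfied.

1. s × w = 7 × 7 = 49 — holds.
2. s = 7, t = 4; 7 ≥ 4 — holds.
3. s − r = 7 − 4 = 3 — holds.
4. r = 4 ≠ 1, but t = 4 = 4 (second disjunct) — holds.
5. t = r = 4, not all different — does not hold.
6. s + t = 7 + 4 = 11; 11 ≥ 9, bound 9 not met — does not hold.
7. t × s = 4 × 7 = 28 — holds.
8. t = 4 = 4 (first disjunct) — holds.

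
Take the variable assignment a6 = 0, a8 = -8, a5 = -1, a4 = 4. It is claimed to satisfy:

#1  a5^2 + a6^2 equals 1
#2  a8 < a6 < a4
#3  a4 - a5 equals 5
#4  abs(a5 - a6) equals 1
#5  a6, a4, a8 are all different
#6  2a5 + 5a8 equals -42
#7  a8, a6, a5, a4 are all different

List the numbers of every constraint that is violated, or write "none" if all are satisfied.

All constraints are satisfied.

#1 a5^2 + a6^2 = (-1)^2 + 0^2 = 1 + 0 = 1 — holds.
#2 values -8 < 0 < 4 — holds.
#3 a4 - a5 = 4 - (-1) = 5 — holds.
#4 abs(-1 - 0) = 1 — holds.
#5 values 0, 4, -8 are pairwise distinct — holds.
#6 2a5 + 5a8 = 2(-1) + 5(-8) = -42 — holds.
#7 values -8, 0, -1, 4 are pairwise distinct — holds.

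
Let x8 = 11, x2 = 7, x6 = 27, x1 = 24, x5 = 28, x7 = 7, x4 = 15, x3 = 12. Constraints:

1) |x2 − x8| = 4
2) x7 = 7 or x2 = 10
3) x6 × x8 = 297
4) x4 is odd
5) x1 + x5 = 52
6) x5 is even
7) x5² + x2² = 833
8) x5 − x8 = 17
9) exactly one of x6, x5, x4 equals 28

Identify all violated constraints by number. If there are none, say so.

None — every constraint holds.

1) |7 − 11| = 4 — OK.
2) x7 = 7 = 7 (first disjunct) — OK.
3) x6 × x8 = 27 × 11 = 297 — OK.
4) x4 = 15 is odd — OK.
5) x1 + x5 = 24 + 28 = 52 — OK.
6) x5 = 28 is even — OK.
7) x5² + x2² = 28² + 7² = 784 + 49 = 833 — OK.
8) x5 − x8 = 28 − 11 = 17 — OK.
9) x6=27, x5=28, x4=15; 1 of them equals 28 — OK.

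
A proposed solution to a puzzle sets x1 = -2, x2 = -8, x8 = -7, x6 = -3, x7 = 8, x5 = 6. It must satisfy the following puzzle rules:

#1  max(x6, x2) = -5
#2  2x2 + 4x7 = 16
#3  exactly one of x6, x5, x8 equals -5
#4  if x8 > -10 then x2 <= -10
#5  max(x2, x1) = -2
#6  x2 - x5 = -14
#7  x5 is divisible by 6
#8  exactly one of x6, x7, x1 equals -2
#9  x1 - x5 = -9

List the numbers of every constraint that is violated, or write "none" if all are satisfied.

Constraints 1, 3, 4, 9 do not hold.

#1 max(-3, -8) = -3, not -5 — violated.
#2 2x2 + 4x7 = 2(-8) + 4(8) = 16 — OK.
#3 x6=-3, x5=6, x8=-7; 0 of them equal -5, not exactly one — violated.
#4 x8 = -7 > -10, so we need x2 ≤ -10; but x2 = -8 > -10 — violated.
#5 max(-8, -2) = -2 — OK.
#6 x2 - x5 = -8 - 6 = -14 — OK.
#7 6 / 6 = 1, so 6 divides 6 — OK.
#8 x6=-3, x7=8, x1=-2; 1 of them equals -2 — OK.
#9 x1 - x5 = -2 - 6 = -8, not -9 — violated.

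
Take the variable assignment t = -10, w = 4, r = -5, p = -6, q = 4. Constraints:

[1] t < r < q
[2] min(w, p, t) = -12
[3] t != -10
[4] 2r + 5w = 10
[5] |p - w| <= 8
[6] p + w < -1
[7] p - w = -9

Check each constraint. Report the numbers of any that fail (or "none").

Violated: 2, 3, 5, and 7.

[1] values -10 < -5 < 4 — holds.
[2] min(4, -6, -10) = -10, not -12 — does not hold.
[3] t = -10, but -10 is required to differ — does not hold.
[4] 2r + 5w = 2(-5) + 5(4) = 10 — holds.
[5] |-6 - 4| = 10; 10 > 8, exceeds bound 8 — does not hold.
[6] p + w = -6 + 4 = -2; -2 < -1 — holds.
[7] p - w = -6 - 4 = -10, not -9 — does not hold.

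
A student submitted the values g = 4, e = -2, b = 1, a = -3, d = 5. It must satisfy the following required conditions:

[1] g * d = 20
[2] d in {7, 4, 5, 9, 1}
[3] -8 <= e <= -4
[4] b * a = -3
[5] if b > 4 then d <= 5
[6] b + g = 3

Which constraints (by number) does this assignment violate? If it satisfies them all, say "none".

Constraints 3 and 6 are violated.

[1] g * d = 4 * 5 = 20  OK
[2] d = 5 is in {7, 4, 5, 9, 1}  OK
[3] e = -2 is outside [-8, -4]  FAIL
[4] b * a = 1 * (-3) = -3  OK
[5] b = 1, not > 4; antecedent false, conditional vacuously true  OK
[6] b + g = 1 + 4 = 5, not 3  FAIL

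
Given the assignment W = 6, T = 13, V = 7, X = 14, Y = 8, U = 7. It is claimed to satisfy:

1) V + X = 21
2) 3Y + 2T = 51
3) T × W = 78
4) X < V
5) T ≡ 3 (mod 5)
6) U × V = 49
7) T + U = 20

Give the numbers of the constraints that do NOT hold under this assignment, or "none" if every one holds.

No — constraints 2 and 4 are not satisfied.

1) V + X = 7 + 14 = 21 — satisfied.
2) 3Y + 2T = 3(8) + 2(13) = 50, not 51 — violated.
3) T × W = 13 × 6 = 78 — satisfied.
4) X = 14, V = 7; 14 ≥ 7 (want <) — violated.
5) 13 mod 5 = 3 — satisfied.
6) U × V = 7 × 7 = 49 — satisfied.
7) T + U = 13 + 7 = 20 — satisfied.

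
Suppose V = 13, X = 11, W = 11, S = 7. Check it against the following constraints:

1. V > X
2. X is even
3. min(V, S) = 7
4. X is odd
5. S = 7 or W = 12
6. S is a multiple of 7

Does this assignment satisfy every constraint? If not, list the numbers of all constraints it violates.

No — constraint 2 is not satisfied.

1. V = 13, X = 11; 13 > 11 — satisfied.
2. X = 11 is odd — violated.
3. min(13, 7) = 7 — satisfied.
4. X = 11 is odd — satisfied.
5. S = 7 = 7 (first disjunct) — satisfied.
6. 7 / 7 = 1, so 7 divides 7 — satisfied.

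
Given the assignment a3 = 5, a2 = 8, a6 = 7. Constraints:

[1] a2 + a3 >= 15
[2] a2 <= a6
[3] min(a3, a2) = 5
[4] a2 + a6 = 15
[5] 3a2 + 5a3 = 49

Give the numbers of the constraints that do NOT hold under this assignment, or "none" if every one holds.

[1] a2 + a3 = 8 + 5 = 13; 13 < 15, bound 15 not met — fails.
[2] a2 = 8, a6 = 7; 8 > 7 (want ≤) — fails.
[3] min(5, 8) = 5 — holds.
[4] a2 + a6 = 8 + 7 = 15 — holds.
[5] 3a2 + 5a3 = 3(8) + 5(5) = 49 — holds.

Violated: 1 and 2.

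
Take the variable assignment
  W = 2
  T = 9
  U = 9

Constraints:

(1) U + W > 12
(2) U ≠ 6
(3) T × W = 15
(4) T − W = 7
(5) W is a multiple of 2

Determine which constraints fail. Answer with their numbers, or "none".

Constraints 1, 3 do not hold.

(1) U + W = 9 + 2 = 11; 11 ≤ 12, bound 12 not met  ✘
(2) U = 9, and 9 ≠ 6  ✔
(3) T × W = 9 × 2 = 18, not 15  ✘
(4) T − W = 9 − 2 = 7  ✔
(5) 2 / 2 = 1, so 2 divides 2  ✔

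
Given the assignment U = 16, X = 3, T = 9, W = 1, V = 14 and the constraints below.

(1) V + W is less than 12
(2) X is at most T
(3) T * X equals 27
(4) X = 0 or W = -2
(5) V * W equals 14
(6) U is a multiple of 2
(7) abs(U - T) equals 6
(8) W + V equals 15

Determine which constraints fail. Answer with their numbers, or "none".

(1) V + W = 14 + 1 = 15; 15 ≥ 12, bound 12 not met — violated.
(2) X = 3, T = 9; 3 ≤ 9 — satisfied.
(3) T * X = 9 * 3 = 27 — satisfied.
(4) X = 3 ≠ 0 and W = 1 ≠ -2; both disjuncts false — violated.
(5) V * W = 14 * 1 = 14 — satisfied.
(6) 16 / 2 = 8, so 2 divides 16 — satisfied.
(7) abs(16 - 9) = 7, not 6 — violated.
(8) W + V = 1 + 14 = 15 — satisfied.

The assignment fails constraints 1, 4, and 7.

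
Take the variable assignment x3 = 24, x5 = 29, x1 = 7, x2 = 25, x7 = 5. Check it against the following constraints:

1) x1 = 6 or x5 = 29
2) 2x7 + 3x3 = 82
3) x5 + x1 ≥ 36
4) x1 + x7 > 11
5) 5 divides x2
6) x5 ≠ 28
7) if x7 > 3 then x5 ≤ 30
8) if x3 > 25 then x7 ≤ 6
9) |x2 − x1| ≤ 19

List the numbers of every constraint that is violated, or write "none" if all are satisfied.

The assignment satisfies every constraint.

1) x1 = 7 ≠ 6, but x5 = 29 = 29 (second disjunct)  OK
2) 2x7 + 3x3 = 2(5) + 3(24) = 82  OK
3) x5 + x1 = 29 + 7 = 36; 36 ≥ 36  OK
4) x1 + x7 = 7 + 5 = 12; 12 > 11  OK
5) 25 / 5 = 5, so 5 divides 25  OK
6) x5 = 29, and 29 ≠ 28  OK
7) x7 = 5 > 3, so we need x5 ≤ 30; x5 = 29 ≤ 30  OK
8) x3 = 24, not > 25; antecedent false, conditional vacuously true  OK
9) |25 − 7| = 18; 18 ≤ 19  OK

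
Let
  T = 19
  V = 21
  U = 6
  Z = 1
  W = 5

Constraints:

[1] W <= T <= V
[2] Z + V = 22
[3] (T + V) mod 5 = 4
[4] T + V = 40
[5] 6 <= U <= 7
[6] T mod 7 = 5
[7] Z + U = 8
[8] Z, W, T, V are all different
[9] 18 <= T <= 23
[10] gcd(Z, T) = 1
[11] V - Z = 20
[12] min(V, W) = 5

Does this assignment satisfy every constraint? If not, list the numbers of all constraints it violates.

No — constraints 3, 7 are not satisfied.

[1] values 5 <= 19 <= 21  yes
[2] Z + V = 1 + 21 = 22  yes
[3] T + V = 40; 40 mod 5 = 0, not 4  no
[4] T + V = 19 + 21 = 40  yes
[5] U = 6 lies in [6, 7]  yes
[6] 19 mod 7 = 5  yes
[7] Z + U = 1 + 6 = 7, not 8  no
[8] values 1, 5, 19, 21 are pairwise distinct  yes
[9] T = 19 lies in [18, 23]  yes
[10] gcd(1, 19) = 1  yes
[11] V - Z = 21 - 1 = 20  yes
[12] min(21, 5) = 5  yes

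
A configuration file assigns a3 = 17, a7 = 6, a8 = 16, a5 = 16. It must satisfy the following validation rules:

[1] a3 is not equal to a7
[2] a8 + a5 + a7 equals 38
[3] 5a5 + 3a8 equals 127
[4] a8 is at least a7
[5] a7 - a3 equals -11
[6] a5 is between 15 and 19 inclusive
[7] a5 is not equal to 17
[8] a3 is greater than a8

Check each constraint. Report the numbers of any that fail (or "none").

[1] a3 = 17, a7 = 6; distinct — holds.
[2] a8 + a5 + a7 = 16 + 16 + 6 = 38 — holds.
[3] 5a5 + 3a8 = 5(16) + 3(16) = 128, not 127 — does not hold.
[4] a8 = 16, a7 = 6; 16 ≥ 6 — holds.
[5] a7 - a3 = 6 - 17 = -11 — holds.
[6] a5 = 16 lies in [15, 19] — holds.
[7] a5 = 16, and 16 ≠ 17 — holds.
[8] a3 = 17, a8 = 16; 17 > 16 — holds.

The assignment fails constraint 3.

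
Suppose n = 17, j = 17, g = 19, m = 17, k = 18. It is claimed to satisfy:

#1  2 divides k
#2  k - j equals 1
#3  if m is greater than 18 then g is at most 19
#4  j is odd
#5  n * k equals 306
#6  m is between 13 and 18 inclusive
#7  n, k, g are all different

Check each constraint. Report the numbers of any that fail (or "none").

#1 18 / 2 = 9, so 2 divides 18 — OK.
#2 k - j = 18 - 17 = 1 — OK.
#3 m = 17, not > 18; antecedent false, conditional vacuously true — OK.
#4 j = 17 is odd — OK.
#5 n * k = 17 * 18 = 306 — OK.
#6 m = 17 lies in [13, 18] — OK.
#7 values 17, 18, 19 are pairwise distinct — OK.

None — every constraint holds.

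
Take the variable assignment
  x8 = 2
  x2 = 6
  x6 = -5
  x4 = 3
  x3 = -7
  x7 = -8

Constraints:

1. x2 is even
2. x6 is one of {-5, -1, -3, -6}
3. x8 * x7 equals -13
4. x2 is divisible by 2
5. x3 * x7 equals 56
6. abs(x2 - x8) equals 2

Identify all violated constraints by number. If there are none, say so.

1. x2 = 6 is even  ✔
2. x6 = -5 is in {-5, -1, -3, -6}  ✔
3. x8 * x7 = 2 * (-8) = -16, not -13  ✘
4. 6 / 2 = 3, so 2 divides 6  ✔
5. x3 * x7 = -7 * (-8) = 56  ✔
6. abs(6 - 2) = 4, not 2  ✘

Constraints 3 and 6 are violated.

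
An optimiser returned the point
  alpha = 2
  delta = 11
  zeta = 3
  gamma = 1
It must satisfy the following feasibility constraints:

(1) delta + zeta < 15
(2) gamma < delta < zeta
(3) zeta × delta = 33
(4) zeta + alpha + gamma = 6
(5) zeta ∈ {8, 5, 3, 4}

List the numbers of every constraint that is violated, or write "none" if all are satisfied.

Constraint 2 is violated.

(1) delta + zeta = 11 + 3 = 14; 14 < 15 — holds.
(2) values 1, 11, 3; delta = 11 is not < zeta = 3 — fails.
(3) zeta × delta = 3 × 11 = 33 — holds.
(4) zeta + alpha + gamma = 3 + 2 + 1 = 6 — holds.
(5) zeta = 3 is in {8, 5, 3, 4} — holds.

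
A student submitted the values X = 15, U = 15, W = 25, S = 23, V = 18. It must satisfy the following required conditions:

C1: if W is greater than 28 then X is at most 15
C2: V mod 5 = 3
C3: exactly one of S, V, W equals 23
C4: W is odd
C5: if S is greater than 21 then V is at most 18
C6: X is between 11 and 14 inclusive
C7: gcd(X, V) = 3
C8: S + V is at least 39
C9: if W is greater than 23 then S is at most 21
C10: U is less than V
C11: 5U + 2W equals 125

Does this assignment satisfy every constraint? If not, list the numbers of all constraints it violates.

C1: W = 25, not > 28; antecedent false, conditional vacuously true — holds.
C2: 18 mod 5 = 3 — holds.
C3: S=23, V=18, W=25; 1 of them equals 23 — holds.
C4: W = 25 is odd — holds.
C5: S = 23 > 21, so we need V ≤ 18; V = 18 ≤ 18 — holds.
C6: X = 15 is outside [11, 14] — fails.
C7: gcd(15, 18) = 3 — holds.
C8: S + V = 23 + 18 = 41; 41 ≥ 39 — holds.
C9: W = 25 > 23, so we need S ≤ 21; but S = 23 > 21 — fails.
C10: U = 15, V = 18; 15 < 18 — holds.
C11: 5U + 2W = 5(15) + 2(25) = 125 — holds.

Violated: 6, 9.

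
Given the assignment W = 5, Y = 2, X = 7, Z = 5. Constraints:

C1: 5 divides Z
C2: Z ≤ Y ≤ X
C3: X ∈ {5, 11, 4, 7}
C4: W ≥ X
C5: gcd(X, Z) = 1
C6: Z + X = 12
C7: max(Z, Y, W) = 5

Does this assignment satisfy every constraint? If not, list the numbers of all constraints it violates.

No — constraints 2, 4 are not satisfied.

C1: 5 / 5 = 1, so 5 divides 5 — holds.
C2: values 5, 2, 7; Z = 5 is not ≤ Y = 2 — fails.
C3: X = 7 is in {5, 11, 4, 7} — holds.
C4: W = 5, X = 7; 5 < 7 (want ≥) — fails.
C5: gcd(7, 5) = 1 — holds.
C6: Z + X = 5 + 7 = 12 — holds.
C7: max(5, 2, 5) = 5 — holds.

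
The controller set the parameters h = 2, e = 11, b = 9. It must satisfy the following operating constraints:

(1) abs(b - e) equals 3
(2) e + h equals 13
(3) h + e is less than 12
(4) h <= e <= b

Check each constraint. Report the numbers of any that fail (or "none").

No — constraints 1, 3, and 4 are not satisfied.

(1) abs(9 - 11) = 2, not 3  fails
(2) e + h = 11 + 2 = 13  holds
(3) h + e = 2 + 11 = 13; 13 ≥ 12, bound 12 not met  fails
(4) values 2, 11, 9; e = 11 is not <= b = 9  fails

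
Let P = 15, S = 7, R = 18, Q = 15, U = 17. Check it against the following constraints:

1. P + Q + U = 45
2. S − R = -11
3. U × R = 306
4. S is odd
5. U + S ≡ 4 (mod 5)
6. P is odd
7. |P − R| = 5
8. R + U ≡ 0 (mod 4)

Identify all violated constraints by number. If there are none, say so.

Constraints 1, 7, and 8 do not hold.

1. P + Q + U = 15 + 15 + 17 = 47, not 45  fails
2. S − R = 7 − 18 = -11  holds
3. U × R = 17 × 18 = 306  holds
4. S = 7 is odd  holds
5. U + S = 24; 24 mod 5 = 4  holds
6. P = 15 is odd  holds
7. |15 − 18| = 3, not 5  fails
8. R + U = 35; 35 mod 4 = 3, not 0  fails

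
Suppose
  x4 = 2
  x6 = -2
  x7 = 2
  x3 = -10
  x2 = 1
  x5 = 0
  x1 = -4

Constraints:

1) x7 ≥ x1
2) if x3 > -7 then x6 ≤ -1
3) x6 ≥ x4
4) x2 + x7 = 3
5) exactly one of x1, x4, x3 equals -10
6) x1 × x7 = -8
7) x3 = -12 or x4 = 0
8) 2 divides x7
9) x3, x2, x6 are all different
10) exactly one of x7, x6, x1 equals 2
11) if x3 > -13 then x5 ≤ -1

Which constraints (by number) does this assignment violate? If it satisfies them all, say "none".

1) x7 = 2, x1 = -4; 2 ≥ -4 — satisfied.
2) x3 = -10, not > -7; antecedent false, conditional vacuously true — satisfied.
3) x6 = -2, x4 = 2; -2 < 2 (want ≥) — violated.
4) x2 + x7 = 1 + 2 = 3 — satisfied.
5) x1=-4, x4=2, x3=-10; 1 of them equals -10 — satisfied.
6) x1 × x7 = -4 × 2 = -8 — satisfied.
7) x3 = -10 ≠ -12 and x4 = 2 ≠ 0; both disjuncts false — violated.
8) 2 / 2 = 1, so 2 divides 2 — satisfied.
9) values -10, 1, -2 are pairwise distinct — satisfied.
10) x7=2, x6=-2, x1=-4; 1 of them equals 2 — satisfied.
11) x3 = -10 > -13, so we need x5 ≤ -1; but x5 = 0 > -1 — violated.

Constraints 3, 7, and 11 do not hold.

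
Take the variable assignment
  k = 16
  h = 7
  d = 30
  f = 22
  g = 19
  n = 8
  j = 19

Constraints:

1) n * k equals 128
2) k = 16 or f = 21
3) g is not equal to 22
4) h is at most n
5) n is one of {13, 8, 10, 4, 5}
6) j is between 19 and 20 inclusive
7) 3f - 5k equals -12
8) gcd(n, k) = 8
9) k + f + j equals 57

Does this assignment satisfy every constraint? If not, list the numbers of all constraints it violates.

1) n * k = 8 * 16 = 128  holds
2) k = 16 = 16 (first disjunct)  holds
3) g = 19, and 19 ≠ 22  holds
4) h = 7, n = 8; 7 ≤ 8  holds
5) n = 8 is in {13, 8, 10, 4, 5}  holds
6) j = 19 lies in [19, 20]  holds
7) 3f - 5k = 3(22) - 5(16) = -14, not -12  fails
8) gcd(8, 16) = 8  holds
9) k + f + j = 16 + 22 + 19 = 57  holds

Constraint 7 is violated.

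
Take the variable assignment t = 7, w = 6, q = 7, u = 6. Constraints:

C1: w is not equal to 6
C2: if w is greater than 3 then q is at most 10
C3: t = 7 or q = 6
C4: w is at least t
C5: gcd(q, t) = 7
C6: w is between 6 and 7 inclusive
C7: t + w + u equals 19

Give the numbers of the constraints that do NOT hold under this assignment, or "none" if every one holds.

C1: w = 6, but 6 is required to differ — violated.
C2: w = 6 > 3, so we need q ≤ 10; q = 7 ≤ 10 — OK.
C3: t = 7 = 7 (first disjunct) — OK.
C4: w = 6, t = 7; 6 < 7 (want ≥) — violated.
C5: gcd(7, 7) = 7 — OK.
C6: w = 6 lies in [6, 7] — OK.
C7: t + w + u = 7 + 6 + 6 = 19 — OK.

Constraints 1 and 4 are violated.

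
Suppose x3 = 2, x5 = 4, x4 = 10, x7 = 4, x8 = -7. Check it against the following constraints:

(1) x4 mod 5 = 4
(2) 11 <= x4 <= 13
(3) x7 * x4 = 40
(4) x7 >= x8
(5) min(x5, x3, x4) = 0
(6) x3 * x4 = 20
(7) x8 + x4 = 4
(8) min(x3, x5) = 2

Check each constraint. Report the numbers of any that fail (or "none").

The assignment fails constraints 1, 2, 5, and 7.

(1) 10 mod 5 = 0, not 4  FAIL
(2) x4 = 10 is outside [11, 13]  FAIL
(3) x7 * x4 = 4 * 10 = 40  OK
(4) x7 = 4, x8 = -7; 4 ≥ -7  OK
(5) min(4, 2, 10) = 2, not 0  FAIL
(6) x3 * x4 = 2 * 10 = 20  OK
(7) x8 + x4 = -7 + 10 = 3, not 4  FAIL
(8) min(2, 4) = 2  OK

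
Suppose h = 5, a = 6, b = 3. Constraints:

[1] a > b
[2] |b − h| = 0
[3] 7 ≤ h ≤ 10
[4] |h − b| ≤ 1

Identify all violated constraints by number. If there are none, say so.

[1] a = 6, b = 3; 6 > 3 — holds.
[2] |3 − 5| = 2, not 0 — does not hold.
[3] h = 5 is outside [7, 10] — does not hold.
[4] |5 − 3| = 2; 2 > 1, exceeds bound 1 — does not hold.

No — constraints 2, 3, and 4 are not satisfied.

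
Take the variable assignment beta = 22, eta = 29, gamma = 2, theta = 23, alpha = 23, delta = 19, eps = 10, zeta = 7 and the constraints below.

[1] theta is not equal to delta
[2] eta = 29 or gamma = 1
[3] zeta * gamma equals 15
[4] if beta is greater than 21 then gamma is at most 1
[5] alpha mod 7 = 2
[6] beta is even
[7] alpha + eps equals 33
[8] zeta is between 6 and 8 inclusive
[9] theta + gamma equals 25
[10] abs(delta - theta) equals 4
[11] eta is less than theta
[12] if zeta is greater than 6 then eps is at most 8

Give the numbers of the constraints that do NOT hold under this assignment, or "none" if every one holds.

[1] theta = 23, delta = 19; distinct — OK.
[2] eta = 29 = 29 (first disjunct) — OK.
[3] zeta * gamma = 7 * 2 = 14, not 15 — violated.
[4] beta = 22 > 21, so we need gamma ≤ 1; but gamma = 2 > 1 — violated.
[5] 23 mod 7 = 2 — OK.
[6] beta = 22 is even — OK.
[7] alpha + eps = 23 + 10 = 33 — OK.
[8] zeta = 7 lies in [6, 8] — OK.
[9] theta + gamma = 23 + 2 = 25 — OK.
[10] abs(19 - 23) = 4 — OK.
[11] eta = 29, theta = 23; 29 ≥ 23 (want <) — violated.
[12] zeta = 7 > 6, so we need eps ≤ 8; but eps = 10 > 8 — violated.

The assignment fails constraints 3, 4, 11, 12.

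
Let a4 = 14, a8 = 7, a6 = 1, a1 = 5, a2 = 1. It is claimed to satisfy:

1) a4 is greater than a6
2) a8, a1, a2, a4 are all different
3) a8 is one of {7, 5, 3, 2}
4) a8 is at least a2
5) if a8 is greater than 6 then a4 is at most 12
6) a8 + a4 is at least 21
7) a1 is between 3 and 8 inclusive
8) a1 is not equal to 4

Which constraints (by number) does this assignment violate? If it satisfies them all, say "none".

1) a4 = 14, a6 = 1; 14 > 1 — OK.
2) values 7, 5, 1, 14 are pairwise distinct — OK.
3) a8 = 7 is in {7, 5, 3, 2} — OK.
4) a8 = 7, a2 = 1; 7 ≥ 1 — OK.
5) a8 = 7 > 6, so we need a4 ≤ 12; but a4 = 14 > 12 — violated.
6) a8 + a4 = 7 + 14 = 21; 21 ≥ 21 — OK.
7) a1 = 5 lies in [3, 8] — OK.
8) a1 = 5, and 5 ≠ 4 — OK.

No — constraint 5 is not satisfied.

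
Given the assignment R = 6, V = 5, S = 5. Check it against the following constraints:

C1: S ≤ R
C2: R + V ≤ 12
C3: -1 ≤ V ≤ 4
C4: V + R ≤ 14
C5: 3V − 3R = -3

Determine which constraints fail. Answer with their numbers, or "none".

C1: S = 5, R = 6; 5 ≤ 6 — holds.
C2: R + V = 6 + 5 = 11; 11 ≤ 12 — holds.
C3: V = 5 is outside [-1, 4] — fails.
C4: V + R = 5 + 6 = 11; 11 ≤ 14 — holds.
C5: 3V − 3R = 3(5) − 3(6) = -3 — holds.

The assignment fails constraint 3.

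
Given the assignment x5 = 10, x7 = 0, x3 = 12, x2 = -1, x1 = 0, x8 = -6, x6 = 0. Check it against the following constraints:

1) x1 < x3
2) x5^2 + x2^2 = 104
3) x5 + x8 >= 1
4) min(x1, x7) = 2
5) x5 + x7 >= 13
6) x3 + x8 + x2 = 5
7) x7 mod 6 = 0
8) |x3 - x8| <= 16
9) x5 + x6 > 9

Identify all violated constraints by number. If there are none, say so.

1) x1 = 0, x3 = 12; 0 < 12 — holds.
2) x5^2 + x2^2 = 10^2 + (-1)^2 = 100 + 1 = 101, not 104 — does not hold.
3) x5 + x8 = 10 + (-6) = 4; 4 ≥ 1 — holds.
4) min(0, 0) = 0, not 2 — does not hold.
5) x5 + x7 = 10 + 0 = 10; 10 < 13, bound 13 not met — does not hold.
6) x3 + x8 + x2 = 12 + (-6) + (-1) = 5 — holds.
7) 0 mod 6 = 0 — holds.
8) |12 - (-6)| = 18; 18 > 16, exceeds bound 16 — does not hold.
9) x5 + x6 = 10 + 0 = 10; 10 > 9 — holds.

Violated: 2, 4, 5, and 8.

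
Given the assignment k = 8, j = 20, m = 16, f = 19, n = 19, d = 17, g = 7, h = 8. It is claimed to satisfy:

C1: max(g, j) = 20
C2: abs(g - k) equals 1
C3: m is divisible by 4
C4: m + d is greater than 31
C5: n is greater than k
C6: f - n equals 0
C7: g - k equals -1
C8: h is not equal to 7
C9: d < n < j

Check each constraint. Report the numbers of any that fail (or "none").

C1: max(7, 20) = 20  OK
C2: abs(7 - 8) = 1  OK
C3: 16 / 4 = 4, so 4 divides 16  OK
C4: m + d = 16 + 17 = 33; 33 > 31  OK
C5: n = 19, k = 8; 19 > 8  OK
C6: f - n = 19 - 19 = 0  OK
C7: g - k = 7 - 8 = -1  OK
C8: h = 8, and 8 ≠ 7  OK
C9: values 17 < 19 < 20  OK

None — every constraint holds.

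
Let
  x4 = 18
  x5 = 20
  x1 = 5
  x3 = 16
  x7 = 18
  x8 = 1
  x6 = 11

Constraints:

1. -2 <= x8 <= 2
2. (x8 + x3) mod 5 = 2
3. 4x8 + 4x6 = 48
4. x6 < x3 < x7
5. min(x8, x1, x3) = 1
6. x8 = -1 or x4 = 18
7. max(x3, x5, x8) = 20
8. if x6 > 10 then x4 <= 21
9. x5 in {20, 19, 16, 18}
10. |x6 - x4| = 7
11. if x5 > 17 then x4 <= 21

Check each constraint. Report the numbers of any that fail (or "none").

1. x8 = 1 lies in [-2, 2] — OK.
2. x8 + x3 = 17; 17 mod 5 = 2 — OK.
3. 4x8 + 4x6 = 4(1) + 4(11) = 48 — OK.
4. values 11 < 16 < 18 — OK.
5. min(1, 5, 16) = 1 — OK.
6. x8 = 1 ≠ -1, but x4 = 18 = 18 (second disjunct) — OK.
7. max(16, 20, 1) = 20 — OK.
8. x6 = 11 > 10, so we need x4 ≤ 21; x4 = 18 ≤ 21 — OK.
9. x5 = 20 is in {20, 19, 16, 18} — OK.
10. |11 - 18| = 7 — OK.
11. x5 = 20 > 17, so we need x4 ≤ 21; x4 = 18 ≤ 21 — OK.

None — every constraint holds.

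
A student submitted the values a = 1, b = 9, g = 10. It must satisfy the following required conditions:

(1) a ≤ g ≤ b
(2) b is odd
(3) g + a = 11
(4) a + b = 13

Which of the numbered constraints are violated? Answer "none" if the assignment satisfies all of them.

Violated: 1, 4.

(1) values 1, 10, 9; g = 10 is not ≤ b = 9 — violated.
(2) b = 9 is odd — OK.
(3) g + a = 10 + 1 = 11 — OK.
(4) a + b = 1 + 9 = 10, not 13 — violated.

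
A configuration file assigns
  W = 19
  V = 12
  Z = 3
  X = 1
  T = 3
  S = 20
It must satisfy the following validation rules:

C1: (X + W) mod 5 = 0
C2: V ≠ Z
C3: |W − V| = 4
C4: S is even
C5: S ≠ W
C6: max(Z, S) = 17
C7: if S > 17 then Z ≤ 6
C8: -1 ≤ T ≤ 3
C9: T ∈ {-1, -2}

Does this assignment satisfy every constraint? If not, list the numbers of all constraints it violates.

No — constraints 3, 6, and 9 are not satisfied.

C1: X + W = 20; 20 mod 5 = 0 — OK.
C2: V = 12, Z = 3; distinct — OK.
C3: |19 − 12| = 7, not 4 — violated.
C4: S = 20 is even — OK.
C5: S = 20, W = 19; distinct — OK.
C6: max(3, 20) = 20, not 17 — violated.
C7: S = 20 > 17, so we need Z ≤ 6; Z = 3 ≤ 6 — OK.
C8: T = 3 lies in [-1, 3] — OK.
C9: T = 3 is not in {-1, -2} — violated.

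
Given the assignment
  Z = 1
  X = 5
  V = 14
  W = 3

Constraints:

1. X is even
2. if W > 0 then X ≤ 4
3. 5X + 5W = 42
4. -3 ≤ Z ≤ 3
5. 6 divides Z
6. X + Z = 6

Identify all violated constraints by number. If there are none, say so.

1. X = 5 is odd  fails
2. W = 3 > 0, so we need X ≤ 4; but X = 5 > 4  fails
3. 5X + 5W = 5(5) + 5(3) = 40, not 42  fails
4. Z = 1 lies in [-3, 3]  holds
5. 1 = 6×0 + 1, so 6 does not divide 1  fails
6. X + Z = 5 + 1 = 6  holds

No — constraints 1, 2, 3, and 5 are not satisfied.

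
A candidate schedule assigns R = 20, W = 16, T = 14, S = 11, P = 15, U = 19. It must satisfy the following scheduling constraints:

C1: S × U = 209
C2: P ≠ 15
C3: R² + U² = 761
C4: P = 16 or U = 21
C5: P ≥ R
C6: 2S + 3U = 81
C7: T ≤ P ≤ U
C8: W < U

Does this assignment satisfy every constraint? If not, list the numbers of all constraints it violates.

Constraints 2, 4, 5, and 6 do not hold.

C1: S × U = 11 × 19 = 209 — holds.
C2: P = 15, but 15 is required to differ — fails.
C3: R² + U² = 20² + 19² = 400 + 361 = 761 — holds.
C4: P = 15 ≠ 16 and U = 19 ≠ 21; both disjuncts false — fails.
C5: P = 15, R = 20; 15 < 20 (want ≥) — fails.
C6: 2S + 3U = 2(11) + 3(19) = 79, not 81 — fails.
C7: values 14 ≤ 15 ≤ 19 — holds.
C8: W = 16, U = 19; 16 < 19 — holds.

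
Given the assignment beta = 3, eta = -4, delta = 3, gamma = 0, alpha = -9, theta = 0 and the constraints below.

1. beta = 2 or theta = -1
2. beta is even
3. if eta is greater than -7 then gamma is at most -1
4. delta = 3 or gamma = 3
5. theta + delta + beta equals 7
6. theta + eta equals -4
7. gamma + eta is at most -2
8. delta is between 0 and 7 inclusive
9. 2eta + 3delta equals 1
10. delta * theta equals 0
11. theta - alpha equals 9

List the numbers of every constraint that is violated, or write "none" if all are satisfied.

1. beta = 3 ≠ 2 and theta = 0 ≠ -1; both disjuncts false  ✗
2. beta = 3 is odd  ✗
3. eta = -4 > -7, so we need gamma ≤ -1; but gamma = 0 > -1  ✗
4. delta = 3 = 3 (first disjunct)  ✓
5. theta + delta + beta = 0 + 3 + 3 = 6, not 7  ✗
6. theta + eta = 0 + (-4) = -4  ✓
7. gamma + eta = 0 + (-4) = -4; -4 ≤ -2  ✓
8. delta = 3 lies in [0, 7]  ✓
9. 2eta + 3delta = 2(-4) + 3(3) = 1  ✓
10. delta * theta = 3 * 0 = 0  ✓
11. theta - alpha = 0 - (-9) = 9  ✓

Constraints 1, 2, 3, and 5 are violated.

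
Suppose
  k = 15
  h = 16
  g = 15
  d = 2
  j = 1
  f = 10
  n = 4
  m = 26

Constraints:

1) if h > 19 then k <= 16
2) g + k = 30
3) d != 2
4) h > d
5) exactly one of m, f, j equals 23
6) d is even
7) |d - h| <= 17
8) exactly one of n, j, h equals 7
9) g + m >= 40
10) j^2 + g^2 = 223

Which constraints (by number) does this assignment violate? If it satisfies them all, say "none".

Constraints 3, 5, 8, and 10 are violated.

1) h = 16, not > 19; antecedent false, conditional vacuously true — OK.
2) g + k = 15 + 15 = 30 — OK.
3) d = 2, but 2 is required to differ — violated.
4) h = 16, d = 2; 16 > 2 — OK.
5) m=26, f=10, j=1; 0 of them equal 23, not exactly one — violated.
6) d = 2 is even — OK.
7) |2 - 16| = 14; 14 ≤ 17 — OK.
8) n=4, j=1, h=16; 0 of them equal 7, not exactly one — violated.
9) g + m = 15 + 26 = 41; 41 ≥ 40 — OK.
10) j^2 + g^2 = 1^2 + 15^2 = 1 + 225 = 226, not 223 — violated.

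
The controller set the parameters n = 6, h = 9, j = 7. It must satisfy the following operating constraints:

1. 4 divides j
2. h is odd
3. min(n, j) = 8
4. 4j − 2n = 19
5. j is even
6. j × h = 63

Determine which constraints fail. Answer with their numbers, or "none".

1. 7 = 4×1 + 3, so 4 does not divide 7  false
2. h = 9 is odd  true
3. min(6, 7) = 6, not 8  false
4. 4j − 2n = 4(7) − 2(6) = 16, not 19  false
5. j = 7 is odd  false
6. j × h = 7 × 9 = 63  true

Constraints 1, 3, 4, and 5 do not hold.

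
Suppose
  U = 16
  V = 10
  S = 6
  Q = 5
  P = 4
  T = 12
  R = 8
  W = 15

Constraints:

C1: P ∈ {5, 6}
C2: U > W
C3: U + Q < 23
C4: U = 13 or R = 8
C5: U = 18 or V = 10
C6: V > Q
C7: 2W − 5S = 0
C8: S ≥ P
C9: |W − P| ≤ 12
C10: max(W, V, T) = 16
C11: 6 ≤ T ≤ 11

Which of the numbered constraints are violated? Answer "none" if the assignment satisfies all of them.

Constraints 1, 10, and 11 do not hold.

C1: P = 4 is not in {5, 6} — does not hold.
C2: U = 16, W = 15; 16 > 15 — holds.
C3: U + Q = 16 + 5 = 21; 21 < 23 — holds.
C4: U = 16 ≠ 13, but R = 8 = 8 (second disjunct) — holds.
C5: U = 16 ≠ 18, but V = 10 = 10 (second disjunct) — holds.
C6: V = 10, Q = 5; 10 > 5 — holds.
C7: 2W − 5S = 2(15) − 5(6) = 0 — holds.
C8: S = 6, P = 4; 6 ≥ 4 — holds.
C9: |15 − 4| = 11; 11 ≤ 12 — holds.
C10: max(15, 10, 12) = 15, not 16 — does not hold.
C11: T = 12 is outside [6, 11] — does not hold.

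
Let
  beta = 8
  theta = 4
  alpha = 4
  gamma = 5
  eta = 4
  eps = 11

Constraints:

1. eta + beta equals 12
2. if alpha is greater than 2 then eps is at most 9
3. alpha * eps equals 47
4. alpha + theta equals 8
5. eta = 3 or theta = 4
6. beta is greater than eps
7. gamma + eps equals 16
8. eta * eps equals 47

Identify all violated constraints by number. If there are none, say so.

The assignment fails constraints 2, 3, 6, and 8.

1. eta + beta = 4 + 8 = 12  yes
2. alpha = 4 > 2, so we need eps ≤ 9; but eps = 11 > 9  no
3. alpha * eps = 4 * 11 = 44, not 47  no
4. alpha + theta = 4 + 4 = 8  yes
5. eta = 4 ≠ 3, but theta = 4 = 4 (second disjunct)  yes
6. beta = 8, eps = 11; 8 ≤ 11 (want >)  no
7. gamma + eps = 5 + 11 = 16  yes
8. eta * eps = 4 * 11 = 44, not 47  no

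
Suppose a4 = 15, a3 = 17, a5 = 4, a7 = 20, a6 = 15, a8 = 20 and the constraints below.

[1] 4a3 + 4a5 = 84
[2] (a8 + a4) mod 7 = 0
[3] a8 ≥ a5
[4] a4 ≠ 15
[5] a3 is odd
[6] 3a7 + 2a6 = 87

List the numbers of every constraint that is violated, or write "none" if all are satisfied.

Constraints 4 and 6 are violated.

[1] 4a3 + 4a5 = 4(17) + 4(4) = 84 — OK.
[2] a8 + a4 = 35; 35 mod 7 = 0 — OK.
[3] a8 = 20, a5 = 4; 20 ≥ 4 — OK.
[4] a4 = 15, but 15 is required to differ — violated.
[5] a3 = 17 is odd — OK.
[6] 3a7 + 2a6 = 3(20) + 2(15) = 90, not 87 — violated.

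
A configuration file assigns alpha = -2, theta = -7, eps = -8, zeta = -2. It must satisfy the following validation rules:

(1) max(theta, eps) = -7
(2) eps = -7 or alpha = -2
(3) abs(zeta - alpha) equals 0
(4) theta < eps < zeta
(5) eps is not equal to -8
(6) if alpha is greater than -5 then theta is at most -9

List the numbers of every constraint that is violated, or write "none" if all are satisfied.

Violated: 4, 5, and 6.

(1) max(-7, -8) = -7  yes
(2) eps = -8 ≠ -7, but alpha = -2 = -2 (second disjunct)  yes
(3) abs(-2 - (-2)) = 0  yes
(4) values -7, -8, -2; theta = -7 is not < eps = -8  no
(5) eps = -8, but -8 is required to differ  no
(6) alpha = -2 > -5, so we need theta ≤ -9; but theta = -7 > -9  no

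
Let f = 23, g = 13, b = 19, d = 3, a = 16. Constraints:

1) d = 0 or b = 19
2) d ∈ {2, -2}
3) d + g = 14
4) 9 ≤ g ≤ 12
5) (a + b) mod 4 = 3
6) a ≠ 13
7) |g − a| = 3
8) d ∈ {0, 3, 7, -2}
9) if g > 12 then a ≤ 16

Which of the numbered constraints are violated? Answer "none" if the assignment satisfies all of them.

Constraints 2, 3, 4 do not hold.

1) d = 3 ≠ 0, but b = 19 = 19 (second disjunct) — holds.
2) d = 3 is not in {2, -2} — does not hold.
3) d + g = 3 + 13 = 16, not 14 — does not hold.
4) g = 13 is outside [9, 12] — does not hold.
5) a + b = 35; 35 mod 4 = 3 — holds.
6) a = 16, and 16 ≠ 13 — holds.
7) |13 − 16| = 3 — holds.
8) d = 3 is in {0, 3, 7, -2} — holds.
9) g = 13 > 12, so we need a ≤ 16; a = 16 ≤ 16 — holds.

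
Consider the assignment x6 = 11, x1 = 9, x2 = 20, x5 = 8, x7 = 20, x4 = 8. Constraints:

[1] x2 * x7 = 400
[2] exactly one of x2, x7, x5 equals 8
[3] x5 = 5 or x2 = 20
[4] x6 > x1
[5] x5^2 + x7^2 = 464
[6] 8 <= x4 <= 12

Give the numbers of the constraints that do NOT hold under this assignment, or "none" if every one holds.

[1] x2 * x7 = 20 * 20 = 400  true
[2] x2=20, x7=20, x5=8; 1 of them equals 8  true
[3] x5 = 8 ≠ 5, but x2 = 20 = 20 (second disjunct)  true
[4] x6 = 11, x1 = 9; 11 > 9  true
[5] x5^2 + x7^2 = 8^2 + 20^2 = 64 + 400 = 464  true
[6] x4 = 8 lies in [8, 12]  true

All constraints are satisfied.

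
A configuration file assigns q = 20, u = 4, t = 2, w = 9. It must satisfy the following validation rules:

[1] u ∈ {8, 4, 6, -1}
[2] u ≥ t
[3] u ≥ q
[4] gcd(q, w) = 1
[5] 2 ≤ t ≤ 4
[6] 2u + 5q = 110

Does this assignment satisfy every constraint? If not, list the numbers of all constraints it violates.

[1] u = 4 is in {8, 4, 6, -1}  ✓
[2] u = 4, t = 2; 4 ≥ 2  ✓
[3] u = 4, q = 20; 4 < 20 (want ≥)  ✗
[4] gcd(20, 9) = 1  ✓
[5] t = 2 lies in [2, 4]  ✓
[6] 2u + 5q = 2(4) + 5(20) = 108, not 110  ✗

Constraints 3, 6 are violated.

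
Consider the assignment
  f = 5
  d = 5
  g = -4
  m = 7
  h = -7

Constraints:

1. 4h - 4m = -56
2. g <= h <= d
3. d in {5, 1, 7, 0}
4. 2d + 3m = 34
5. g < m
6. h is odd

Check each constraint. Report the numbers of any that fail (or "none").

Constraints 2 and 4 are violated.

1. 4h - 4m = 4(-7) - 4(7) = -56  OK
2. values -4, -7, 5; g = -4 is not <= h = -7  FAIL
3. d = 5 is in {5, 1, 7, 0}  OK
4. 2d + 3m = 2(5) + 3(7) = 31, not 34  FAIL
5. g = -4, m = 7; -4 < 7  OK
6. h = -7 is odd  OK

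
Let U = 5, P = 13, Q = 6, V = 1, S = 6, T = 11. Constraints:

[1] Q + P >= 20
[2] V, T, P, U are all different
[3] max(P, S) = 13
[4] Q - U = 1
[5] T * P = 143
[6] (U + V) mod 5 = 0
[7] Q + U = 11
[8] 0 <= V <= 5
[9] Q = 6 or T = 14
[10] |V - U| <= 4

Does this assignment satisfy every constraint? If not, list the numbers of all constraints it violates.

[1] Q + P = 6 + 13 = 19; 19 < 20, bound 20 not met  FAIL
[2] values 1, 11, 13, 5 are pairwise distinct  OK
[3] max(13, 6) = 13  OK
[4] Q - U = 6 - 5 = 1  OK
[5] T * P = 11 * 13 = 143  OK
[6] U + V = 6; 6 mod 5 = 1, not 0  FAIL
[7] Q + U = 6 + 5 = 11  OK
[8] V = 1 lies in [0, 5]  OK
[9] Q = 6 = 6 (first disjunct)  OK
[10] |1 - 5| = 4; 4 ≤ 4  OK

No — constraints 1 and 6 are not satisfied.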